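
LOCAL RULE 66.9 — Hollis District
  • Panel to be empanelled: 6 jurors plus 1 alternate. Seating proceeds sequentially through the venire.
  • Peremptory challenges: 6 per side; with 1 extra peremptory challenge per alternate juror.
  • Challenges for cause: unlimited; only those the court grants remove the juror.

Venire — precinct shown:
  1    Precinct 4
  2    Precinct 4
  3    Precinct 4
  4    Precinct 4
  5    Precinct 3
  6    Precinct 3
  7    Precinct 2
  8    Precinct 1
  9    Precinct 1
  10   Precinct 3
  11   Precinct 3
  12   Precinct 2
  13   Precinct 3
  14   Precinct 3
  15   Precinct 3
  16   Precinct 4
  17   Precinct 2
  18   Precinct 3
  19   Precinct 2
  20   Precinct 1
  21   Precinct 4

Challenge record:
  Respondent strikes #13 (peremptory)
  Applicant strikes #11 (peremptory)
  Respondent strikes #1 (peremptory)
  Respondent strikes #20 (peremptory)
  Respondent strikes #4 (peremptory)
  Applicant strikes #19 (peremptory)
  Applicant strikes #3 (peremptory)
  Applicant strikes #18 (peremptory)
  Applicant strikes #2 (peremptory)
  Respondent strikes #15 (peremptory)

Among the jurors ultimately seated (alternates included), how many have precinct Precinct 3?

Removed: #1, #2, #3, #4, #11, #13, #15, #18, #19, #20.
Seated (7 incl. alternates): #5, #6, #7, #8, #9, #10, #12.
Of those, in Precinct 3: #5, #6, #10 → 3.

3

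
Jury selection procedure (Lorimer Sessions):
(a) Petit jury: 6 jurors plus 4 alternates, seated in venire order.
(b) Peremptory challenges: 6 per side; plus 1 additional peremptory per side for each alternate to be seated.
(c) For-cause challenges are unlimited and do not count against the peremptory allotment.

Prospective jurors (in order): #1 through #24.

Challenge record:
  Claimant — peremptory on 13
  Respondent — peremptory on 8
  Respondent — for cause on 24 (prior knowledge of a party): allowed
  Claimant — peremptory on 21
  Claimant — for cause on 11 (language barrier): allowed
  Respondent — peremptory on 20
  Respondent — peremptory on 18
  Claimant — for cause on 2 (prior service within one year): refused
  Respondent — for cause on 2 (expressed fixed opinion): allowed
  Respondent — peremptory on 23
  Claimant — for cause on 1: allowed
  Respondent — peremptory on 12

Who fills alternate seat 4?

16

Removed: #1, #2, #8, #11, #12, #13, #18, #20, #21, #23, #24.
Seating in order: seats 1–6 → #3, #4, #5, #6, #7, #9; alternates → #10, #14, #15, #16.
So alternate 4 is #16.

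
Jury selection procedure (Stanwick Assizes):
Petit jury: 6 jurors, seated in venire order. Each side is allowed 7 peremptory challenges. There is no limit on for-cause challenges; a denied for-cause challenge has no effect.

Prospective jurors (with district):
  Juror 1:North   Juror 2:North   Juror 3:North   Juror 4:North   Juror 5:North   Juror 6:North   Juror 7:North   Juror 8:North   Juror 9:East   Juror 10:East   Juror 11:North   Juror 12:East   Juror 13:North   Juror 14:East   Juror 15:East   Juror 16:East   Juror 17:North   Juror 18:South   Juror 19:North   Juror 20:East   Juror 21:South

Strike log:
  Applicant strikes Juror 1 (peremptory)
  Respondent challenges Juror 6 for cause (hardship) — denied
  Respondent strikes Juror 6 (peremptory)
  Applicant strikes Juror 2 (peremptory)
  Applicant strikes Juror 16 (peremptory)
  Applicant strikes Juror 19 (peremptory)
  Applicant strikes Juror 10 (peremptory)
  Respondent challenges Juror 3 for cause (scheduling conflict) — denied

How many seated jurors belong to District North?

Removed: #1, #2, #6, #10, #16, #19.
Seated jurors 1–6: #3, #4, #5, #7, #8, #9.
Of those, in District North: #3, #4, #5, #7, #8 → 5.

5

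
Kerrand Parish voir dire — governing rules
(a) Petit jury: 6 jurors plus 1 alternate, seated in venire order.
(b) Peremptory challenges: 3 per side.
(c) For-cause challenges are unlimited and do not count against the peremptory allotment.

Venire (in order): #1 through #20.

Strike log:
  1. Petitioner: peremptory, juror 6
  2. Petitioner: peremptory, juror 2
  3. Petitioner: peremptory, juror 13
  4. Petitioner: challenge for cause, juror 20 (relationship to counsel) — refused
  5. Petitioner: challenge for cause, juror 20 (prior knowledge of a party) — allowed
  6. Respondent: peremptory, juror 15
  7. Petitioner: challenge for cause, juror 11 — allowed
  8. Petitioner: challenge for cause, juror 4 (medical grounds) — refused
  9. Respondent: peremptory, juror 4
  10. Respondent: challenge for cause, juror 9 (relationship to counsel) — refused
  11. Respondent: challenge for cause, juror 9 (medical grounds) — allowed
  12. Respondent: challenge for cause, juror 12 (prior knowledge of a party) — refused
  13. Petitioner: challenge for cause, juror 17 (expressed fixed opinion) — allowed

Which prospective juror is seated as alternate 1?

Removed: #2, #4, #6, #9, #11, #13, #15, #17, #20. (#12 stays — for-cause denied.)
Seating in order: seats 1–6 → #1, #3, #5, #7, #8, #10; alternates → #12.
So alternate 1 is #12.

12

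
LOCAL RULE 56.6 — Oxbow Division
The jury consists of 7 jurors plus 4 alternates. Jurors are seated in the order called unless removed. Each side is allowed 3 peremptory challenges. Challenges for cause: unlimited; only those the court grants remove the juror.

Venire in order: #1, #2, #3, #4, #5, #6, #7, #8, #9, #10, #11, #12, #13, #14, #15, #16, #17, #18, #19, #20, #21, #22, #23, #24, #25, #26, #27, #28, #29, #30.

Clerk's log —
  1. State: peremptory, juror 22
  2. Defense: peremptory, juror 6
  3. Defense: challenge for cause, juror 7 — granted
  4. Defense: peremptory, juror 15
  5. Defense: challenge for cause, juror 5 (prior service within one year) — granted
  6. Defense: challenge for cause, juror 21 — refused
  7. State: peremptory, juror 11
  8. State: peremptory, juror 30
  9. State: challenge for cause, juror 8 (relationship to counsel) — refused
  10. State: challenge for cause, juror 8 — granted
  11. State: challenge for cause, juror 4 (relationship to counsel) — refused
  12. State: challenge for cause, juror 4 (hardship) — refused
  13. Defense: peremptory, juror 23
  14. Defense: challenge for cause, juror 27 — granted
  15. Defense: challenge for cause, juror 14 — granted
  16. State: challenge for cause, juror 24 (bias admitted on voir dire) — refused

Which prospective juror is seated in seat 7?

12

Removed: #5, #6, #7, #8, #11, #14, #15, #22, #23, #27, #30. (#4, #21, #24 stay — for-cause denied.)
Seating in order: seats 1–7 → #1, #2, #3, #4, #9, #10, #12; alternates → #13, #16, #17, #18.
So seat 7 is #12.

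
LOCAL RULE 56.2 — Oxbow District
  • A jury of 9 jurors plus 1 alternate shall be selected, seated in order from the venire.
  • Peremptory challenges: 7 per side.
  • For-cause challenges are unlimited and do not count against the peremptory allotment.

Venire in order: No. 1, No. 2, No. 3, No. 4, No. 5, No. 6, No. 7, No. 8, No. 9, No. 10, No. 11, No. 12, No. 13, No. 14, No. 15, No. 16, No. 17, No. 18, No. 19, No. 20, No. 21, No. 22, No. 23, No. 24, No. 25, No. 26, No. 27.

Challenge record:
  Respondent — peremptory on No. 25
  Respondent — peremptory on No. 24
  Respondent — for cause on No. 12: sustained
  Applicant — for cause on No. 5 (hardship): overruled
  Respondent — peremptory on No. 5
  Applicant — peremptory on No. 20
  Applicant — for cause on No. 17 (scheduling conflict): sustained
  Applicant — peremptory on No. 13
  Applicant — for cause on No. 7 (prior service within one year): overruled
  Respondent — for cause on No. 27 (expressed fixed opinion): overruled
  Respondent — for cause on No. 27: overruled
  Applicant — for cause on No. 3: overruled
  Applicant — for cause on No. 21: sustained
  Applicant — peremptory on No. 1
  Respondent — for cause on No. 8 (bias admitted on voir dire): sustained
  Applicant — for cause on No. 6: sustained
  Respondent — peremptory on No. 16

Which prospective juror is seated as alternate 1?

18

Removed: #1, #5, #6, #8, #12, #13, #16, #17, #20, #21, #24, #25. (#3, #7, #27 stay — for-cause denied.)
Seating in order: seats 1–9 → #2, #3, #4, #7, #9, #10, #11, #14, #15; alternates → #18.
So alternate 1 is #18.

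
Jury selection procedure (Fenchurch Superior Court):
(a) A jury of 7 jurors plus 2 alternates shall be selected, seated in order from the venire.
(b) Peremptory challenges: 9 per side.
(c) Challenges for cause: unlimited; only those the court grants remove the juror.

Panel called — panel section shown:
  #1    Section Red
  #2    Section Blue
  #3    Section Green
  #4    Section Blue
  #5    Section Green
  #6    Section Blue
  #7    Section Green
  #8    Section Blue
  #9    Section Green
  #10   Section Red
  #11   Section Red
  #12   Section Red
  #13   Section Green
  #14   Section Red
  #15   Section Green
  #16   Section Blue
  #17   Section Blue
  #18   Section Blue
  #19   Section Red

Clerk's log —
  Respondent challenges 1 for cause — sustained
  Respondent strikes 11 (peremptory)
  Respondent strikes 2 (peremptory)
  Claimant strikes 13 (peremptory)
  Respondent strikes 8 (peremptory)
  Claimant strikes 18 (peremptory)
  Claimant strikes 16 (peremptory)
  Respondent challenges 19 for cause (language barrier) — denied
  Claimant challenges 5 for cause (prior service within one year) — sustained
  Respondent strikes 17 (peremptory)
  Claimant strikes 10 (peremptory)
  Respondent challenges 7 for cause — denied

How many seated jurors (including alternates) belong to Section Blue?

2

Removed: #1, #2, #5, #8, #10, #11, #13, #16, #17, #18.
Seated (9 incl. alternates): #3, #4, #6, #7, #9, #12, #14, #15, #19.
Of those, in Section Blue: #4, #6 → 2.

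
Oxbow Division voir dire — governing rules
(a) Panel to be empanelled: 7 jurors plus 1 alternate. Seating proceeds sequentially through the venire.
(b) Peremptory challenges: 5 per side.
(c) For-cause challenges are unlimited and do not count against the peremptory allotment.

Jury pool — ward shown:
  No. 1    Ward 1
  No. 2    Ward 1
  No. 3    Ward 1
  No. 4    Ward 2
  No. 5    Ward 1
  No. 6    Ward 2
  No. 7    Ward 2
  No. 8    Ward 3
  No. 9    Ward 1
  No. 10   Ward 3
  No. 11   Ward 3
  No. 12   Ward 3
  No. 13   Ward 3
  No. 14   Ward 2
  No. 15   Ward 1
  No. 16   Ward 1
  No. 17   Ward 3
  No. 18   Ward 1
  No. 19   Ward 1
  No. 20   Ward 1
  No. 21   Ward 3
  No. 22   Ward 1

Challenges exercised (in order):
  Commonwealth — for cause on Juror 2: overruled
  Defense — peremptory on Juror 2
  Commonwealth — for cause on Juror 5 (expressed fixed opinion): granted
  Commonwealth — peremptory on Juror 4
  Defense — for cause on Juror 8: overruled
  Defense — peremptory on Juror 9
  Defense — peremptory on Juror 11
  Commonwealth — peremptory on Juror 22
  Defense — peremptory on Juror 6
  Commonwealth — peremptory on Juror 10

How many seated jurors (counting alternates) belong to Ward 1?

3

Removed: #2, #4, #5, #6, #9, #10, #11, #22.
Seated (8 incl. alternates): #1, #3, #7, #8, #12, #13, #14, #15.
Of those, in Ward 1: #1, #3, #15 → 3.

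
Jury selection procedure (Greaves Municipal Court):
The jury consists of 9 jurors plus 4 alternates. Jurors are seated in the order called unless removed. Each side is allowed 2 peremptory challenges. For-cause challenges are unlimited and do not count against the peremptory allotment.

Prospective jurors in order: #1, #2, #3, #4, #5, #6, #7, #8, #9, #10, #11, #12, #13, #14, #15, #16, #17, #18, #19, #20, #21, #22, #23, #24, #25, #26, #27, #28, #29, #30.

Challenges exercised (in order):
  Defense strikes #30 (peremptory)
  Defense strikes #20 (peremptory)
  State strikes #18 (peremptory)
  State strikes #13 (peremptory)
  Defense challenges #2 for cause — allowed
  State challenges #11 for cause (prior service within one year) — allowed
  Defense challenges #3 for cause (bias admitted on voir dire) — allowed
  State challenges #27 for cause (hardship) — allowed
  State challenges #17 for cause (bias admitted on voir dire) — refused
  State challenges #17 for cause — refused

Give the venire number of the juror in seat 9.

Removed: #2, #3, #11, #13, #18, #20, #27, #30. (#17 stays — for-cause denied.)
Seating in order: seats 1–9 → #1, #4, #5, #6, #7, #8, #9, #10, #12; alternates → #14, #15, #16, #17.
So seat 9 is #12.

12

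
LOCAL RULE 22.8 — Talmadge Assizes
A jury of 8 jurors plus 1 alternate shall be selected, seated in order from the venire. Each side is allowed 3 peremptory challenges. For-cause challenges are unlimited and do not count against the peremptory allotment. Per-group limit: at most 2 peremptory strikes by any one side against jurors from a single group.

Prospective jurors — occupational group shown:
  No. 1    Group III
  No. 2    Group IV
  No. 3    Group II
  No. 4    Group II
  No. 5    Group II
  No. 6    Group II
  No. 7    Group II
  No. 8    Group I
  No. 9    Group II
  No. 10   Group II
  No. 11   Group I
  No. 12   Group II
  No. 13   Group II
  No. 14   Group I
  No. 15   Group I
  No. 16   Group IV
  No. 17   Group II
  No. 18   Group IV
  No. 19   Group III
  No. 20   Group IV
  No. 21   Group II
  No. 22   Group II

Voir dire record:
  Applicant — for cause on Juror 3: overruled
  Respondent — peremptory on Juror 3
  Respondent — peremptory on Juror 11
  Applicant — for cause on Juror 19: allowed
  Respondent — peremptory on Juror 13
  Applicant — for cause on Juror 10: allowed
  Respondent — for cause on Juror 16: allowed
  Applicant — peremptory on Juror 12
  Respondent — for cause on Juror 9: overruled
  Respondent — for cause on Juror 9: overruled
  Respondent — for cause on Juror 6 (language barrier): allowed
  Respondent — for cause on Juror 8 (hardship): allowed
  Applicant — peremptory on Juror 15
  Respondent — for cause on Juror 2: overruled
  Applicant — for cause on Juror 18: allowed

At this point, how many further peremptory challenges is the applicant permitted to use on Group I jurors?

1

Applicant peremptories so far: #12, #15 — 2 of 3 used, 1 left overall.
Against Group I: #15 — 1 used; per-group cap 2 leaves 1.
Binding limit: min(1, 1) = 1.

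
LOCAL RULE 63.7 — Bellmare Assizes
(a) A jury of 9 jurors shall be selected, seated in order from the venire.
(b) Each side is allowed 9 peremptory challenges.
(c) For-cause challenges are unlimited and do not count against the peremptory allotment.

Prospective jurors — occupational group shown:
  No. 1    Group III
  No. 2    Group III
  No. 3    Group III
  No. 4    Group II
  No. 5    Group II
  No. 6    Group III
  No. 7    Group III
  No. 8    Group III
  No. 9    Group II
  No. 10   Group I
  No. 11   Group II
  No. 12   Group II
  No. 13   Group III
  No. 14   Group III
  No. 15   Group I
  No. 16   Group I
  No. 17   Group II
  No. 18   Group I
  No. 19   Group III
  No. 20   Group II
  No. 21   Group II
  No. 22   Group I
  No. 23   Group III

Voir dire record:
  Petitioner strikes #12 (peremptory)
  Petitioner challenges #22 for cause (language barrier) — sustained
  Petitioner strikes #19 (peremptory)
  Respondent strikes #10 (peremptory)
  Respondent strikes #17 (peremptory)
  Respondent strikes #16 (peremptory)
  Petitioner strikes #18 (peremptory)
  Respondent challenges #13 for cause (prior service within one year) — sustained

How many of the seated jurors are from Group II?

3

Removed: #10, #12, #13, #16, #17, #18, #19, #22.
Seated jurors 1–9: #1, #2, #3, #4, #5, #6, #7, #8, #9.
Of those, in Group II: #4, #5, #9 → 3.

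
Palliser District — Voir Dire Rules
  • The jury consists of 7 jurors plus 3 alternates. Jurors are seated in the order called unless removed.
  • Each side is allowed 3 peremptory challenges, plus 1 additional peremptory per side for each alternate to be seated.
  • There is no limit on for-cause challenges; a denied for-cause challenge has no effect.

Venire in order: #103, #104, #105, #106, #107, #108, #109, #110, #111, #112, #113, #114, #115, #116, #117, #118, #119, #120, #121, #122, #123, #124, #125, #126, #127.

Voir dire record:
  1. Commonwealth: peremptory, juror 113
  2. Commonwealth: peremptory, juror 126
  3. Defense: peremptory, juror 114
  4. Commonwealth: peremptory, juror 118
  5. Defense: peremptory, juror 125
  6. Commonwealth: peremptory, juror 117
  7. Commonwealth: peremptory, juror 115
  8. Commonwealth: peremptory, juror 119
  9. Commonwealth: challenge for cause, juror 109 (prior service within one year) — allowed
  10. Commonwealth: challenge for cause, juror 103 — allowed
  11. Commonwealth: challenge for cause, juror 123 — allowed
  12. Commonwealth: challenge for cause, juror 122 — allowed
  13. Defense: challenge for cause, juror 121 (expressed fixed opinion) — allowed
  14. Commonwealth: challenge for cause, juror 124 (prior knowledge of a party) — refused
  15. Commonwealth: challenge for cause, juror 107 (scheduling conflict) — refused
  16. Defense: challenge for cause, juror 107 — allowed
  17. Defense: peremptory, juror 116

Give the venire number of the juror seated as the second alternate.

Removed: #103, #107, #109, #113, #114, #115, #116, #117, #118, #119, #121, #122, #123, #125, #126. (#124 stays — for-cause denied.)
Filling seats in venire order through position 9: #104, #105, #106, #108, #110, #111, #112, #120, #124.
So alternate 2 is #124.

124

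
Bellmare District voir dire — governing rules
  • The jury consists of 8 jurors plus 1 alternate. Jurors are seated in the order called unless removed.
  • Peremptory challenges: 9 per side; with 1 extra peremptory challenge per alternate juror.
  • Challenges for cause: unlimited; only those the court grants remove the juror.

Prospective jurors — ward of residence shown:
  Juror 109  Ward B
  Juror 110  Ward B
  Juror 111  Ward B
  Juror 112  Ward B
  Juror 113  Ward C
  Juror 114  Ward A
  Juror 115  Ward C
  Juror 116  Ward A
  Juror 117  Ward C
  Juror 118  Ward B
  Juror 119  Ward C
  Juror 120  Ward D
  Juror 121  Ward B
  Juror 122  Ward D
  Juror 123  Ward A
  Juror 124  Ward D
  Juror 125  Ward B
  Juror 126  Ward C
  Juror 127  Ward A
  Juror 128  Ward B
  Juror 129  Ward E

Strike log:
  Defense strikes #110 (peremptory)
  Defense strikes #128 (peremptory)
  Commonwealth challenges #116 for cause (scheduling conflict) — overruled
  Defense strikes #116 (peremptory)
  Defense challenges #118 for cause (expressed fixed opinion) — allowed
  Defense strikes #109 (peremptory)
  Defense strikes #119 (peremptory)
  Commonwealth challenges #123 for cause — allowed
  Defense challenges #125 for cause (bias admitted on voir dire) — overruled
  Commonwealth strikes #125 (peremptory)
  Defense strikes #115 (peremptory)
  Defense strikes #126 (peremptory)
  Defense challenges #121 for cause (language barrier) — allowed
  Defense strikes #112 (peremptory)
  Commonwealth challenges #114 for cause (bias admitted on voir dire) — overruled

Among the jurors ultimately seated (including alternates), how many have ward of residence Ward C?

2

Removed: #109, #110, #112, #115, #116, #118, #119, #121, #123, #125, #126, #128.
Seated (9 incl. alternates): #111, #113, #114, #117, #120, #122, #124, #127, #129.
Of those, in Ward C: #113, #117 → 2.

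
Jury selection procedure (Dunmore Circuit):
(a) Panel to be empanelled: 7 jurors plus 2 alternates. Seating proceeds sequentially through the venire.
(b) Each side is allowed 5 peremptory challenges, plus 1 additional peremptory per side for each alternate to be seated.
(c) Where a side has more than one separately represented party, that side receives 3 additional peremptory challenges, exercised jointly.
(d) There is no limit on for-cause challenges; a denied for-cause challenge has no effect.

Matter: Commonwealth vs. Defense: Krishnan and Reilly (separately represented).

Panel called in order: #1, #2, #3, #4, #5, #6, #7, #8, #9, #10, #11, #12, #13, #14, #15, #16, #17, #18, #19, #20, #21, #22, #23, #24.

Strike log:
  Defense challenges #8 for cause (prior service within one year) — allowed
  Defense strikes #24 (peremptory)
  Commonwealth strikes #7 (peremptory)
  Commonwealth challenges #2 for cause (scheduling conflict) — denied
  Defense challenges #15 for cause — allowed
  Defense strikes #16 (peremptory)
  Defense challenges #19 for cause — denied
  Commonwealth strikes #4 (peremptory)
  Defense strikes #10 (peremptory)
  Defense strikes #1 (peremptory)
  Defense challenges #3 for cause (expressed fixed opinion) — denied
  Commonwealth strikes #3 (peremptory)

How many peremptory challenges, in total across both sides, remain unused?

Commonwealth allotment: 5 base + 1 × 2 alternates = 7. Defense allotment: 5 base + 1 × 2 alternates + 3 multi-party = 10.
Commonwealth peremptories used: #7, #4, #3 — 3 (the for-cause on #2 doesn't count).
Defense peremptories used: #24, #16, #10, #1 — 4 (for-cause on #8, #15, #19, #3 don't count).
Remaining: (7 − 3) + (10 − 4) = 10.

10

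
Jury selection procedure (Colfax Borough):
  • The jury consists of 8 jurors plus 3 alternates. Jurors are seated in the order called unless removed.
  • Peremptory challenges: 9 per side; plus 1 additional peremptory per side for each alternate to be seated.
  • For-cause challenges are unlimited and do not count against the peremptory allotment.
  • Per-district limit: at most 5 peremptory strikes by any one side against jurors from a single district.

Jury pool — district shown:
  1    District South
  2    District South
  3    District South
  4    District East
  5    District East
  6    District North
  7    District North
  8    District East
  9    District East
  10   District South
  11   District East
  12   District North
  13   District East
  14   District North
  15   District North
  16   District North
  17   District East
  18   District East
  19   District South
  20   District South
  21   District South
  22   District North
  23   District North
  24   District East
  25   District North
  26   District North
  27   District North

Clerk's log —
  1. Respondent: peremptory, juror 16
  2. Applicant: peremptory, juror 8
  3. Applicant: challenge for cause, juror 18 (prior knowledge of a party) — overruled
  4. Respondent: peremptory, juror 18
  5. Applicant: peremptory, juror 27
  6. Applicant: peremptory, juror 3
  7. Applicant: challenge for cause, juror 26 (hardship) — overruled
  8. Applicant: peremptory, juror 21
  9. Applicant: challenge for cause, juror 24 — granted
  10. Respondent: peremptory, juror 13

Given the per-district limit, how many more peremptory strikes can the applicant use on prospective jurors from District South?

3

Applicant peremptories so far: #8, #27, #3, #21 — 4 of 12 used, 8 left overall.
Against District South: #3, #21 — 2 used; per-district cap 5 leaves 3.
Binding limit: min(8, 3) = 3.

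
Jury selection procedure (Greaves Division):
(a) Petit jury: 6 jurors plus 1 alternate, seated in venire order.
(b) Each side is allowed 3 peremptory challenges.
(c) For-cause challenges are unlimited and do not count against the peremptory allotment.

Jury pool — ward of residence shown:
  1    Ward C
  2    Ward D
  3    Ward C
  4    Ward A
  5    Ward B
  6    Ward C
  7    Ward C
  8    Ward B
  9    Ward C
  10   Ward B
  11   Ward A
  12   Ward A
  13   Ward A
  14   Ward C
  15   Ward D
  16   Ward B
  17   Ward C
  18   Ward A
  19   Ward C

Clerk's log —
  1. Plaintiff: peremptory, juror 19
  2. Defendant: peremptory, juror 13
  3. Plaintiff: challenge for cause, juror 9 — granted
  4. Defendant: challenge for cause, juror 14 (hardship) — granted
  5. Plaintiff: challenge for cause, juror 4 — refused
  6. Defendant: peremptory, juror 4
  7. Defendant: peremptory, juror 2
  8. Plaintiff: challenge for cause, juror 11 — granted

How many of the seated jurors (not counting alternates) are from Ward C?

4

Removed: #2, #4, #9, #11, #13, #14, #19.
Seated jurors 1–6: #1, #3, #5, #6, #7, #8 (alternates #10 not counted).
Of those, in Ward C: #1, #3, #6, #7 → 4.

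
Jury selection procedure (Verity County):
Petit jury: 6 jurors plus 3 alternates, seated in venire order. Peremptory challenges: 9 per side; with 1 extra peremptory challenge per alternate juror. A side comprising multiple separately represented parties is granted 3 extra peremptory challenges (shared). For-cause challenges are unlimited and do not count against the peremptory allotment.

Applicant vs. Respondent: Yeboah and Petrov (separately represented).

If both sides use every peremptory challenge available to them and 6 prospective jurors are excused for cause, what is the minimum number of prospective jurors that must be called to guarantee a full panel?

Seats to fill: 6 + 3 alternates = 9.
Peremptories — Applicant: 9 + 1×3 = 12; Respondent: 9 + 1×3 + 3 = 15; total 27.
For-cause removals: 6.
Minimum venire: 9 + 27 + 6 = 42.

42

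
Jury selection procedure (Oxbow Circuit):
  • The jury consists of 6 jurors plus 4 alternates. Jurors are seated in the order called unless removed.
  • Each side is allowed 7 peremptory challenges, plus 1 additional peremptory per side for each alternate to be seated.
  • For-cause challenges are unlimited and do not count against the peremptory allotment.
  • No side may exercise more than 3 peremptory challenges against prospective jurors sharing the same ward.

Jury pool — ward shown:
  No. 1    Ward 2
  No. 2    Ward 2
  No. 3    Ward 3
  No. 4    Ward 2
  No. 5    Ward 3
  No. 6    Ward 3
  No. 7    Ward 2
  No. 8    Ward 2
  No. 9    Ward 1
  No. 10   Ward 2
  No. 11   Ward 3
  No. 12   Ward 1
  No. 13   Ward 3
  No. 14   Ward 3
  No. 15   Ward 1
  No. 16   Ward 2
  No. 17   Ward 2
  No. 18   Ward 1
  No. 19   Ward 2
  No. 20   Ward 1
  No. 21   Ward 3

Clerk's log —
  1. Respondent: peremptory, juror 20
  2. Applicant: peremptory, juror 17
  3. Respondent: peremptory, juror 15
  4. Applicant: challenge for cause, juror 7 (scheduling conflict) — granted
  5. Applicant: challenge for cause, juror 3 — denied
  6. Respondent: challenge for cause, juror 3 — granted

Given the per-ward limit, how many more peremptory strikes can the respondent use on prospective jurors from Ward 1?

1

Respondent peremptories so far: #20, #15 — 2 of 11 used, 9 left overall.
Against Ward 1: #20, #15 — 2 used; per-ward cap 3 leaves 1.
Binding limit: min(9, 1) = 1.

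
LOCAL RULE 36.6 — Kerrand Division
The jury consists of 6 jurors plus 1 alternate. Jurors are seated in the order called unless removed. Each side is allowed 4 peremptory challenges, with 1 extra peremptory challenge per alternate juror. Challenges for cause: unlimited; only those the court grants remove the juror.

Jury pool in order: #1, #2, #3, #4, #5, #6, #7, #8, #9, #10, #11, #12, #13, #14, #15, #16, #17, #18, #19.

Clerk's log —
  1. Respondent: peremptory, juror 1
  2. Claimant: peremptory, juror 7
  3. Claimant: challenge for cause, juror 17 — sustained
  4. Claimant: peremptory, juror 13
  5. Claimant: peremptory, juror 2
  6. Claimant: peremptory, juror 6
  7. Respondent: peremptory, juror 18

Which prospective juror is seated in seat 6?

Removed: #1, #2, #6, #7, #13, #17, #18.
Seating in order: seats 1–6 → #3, #4, #5, #8, #9, #10; alternates → #11.
So seat 6 is #10.

10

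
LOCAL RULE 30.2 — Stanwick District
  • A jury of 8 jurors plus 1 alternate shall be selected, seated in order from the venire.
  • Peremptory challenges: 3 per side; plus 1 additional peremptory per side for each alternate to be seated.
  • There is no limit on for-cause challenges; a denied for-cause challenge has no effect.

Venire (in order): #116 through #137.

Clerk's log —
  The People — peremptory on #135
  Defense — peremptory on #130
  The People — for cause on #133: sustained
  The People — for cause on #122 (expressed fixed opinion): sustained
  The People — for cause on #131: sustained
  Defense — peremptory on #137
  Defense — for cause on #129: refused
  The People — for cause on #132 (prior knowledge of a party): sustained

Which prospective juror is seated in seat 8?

Removed: #122, #130, #131, #132, #133, #135, #137. (#129 stays — for-cause denied.)
Seating in order: seats 1–8 → #116, #117, #118, #119, #120, #121, #123, #124; alternates → #125.
So seat 8 is #124.

124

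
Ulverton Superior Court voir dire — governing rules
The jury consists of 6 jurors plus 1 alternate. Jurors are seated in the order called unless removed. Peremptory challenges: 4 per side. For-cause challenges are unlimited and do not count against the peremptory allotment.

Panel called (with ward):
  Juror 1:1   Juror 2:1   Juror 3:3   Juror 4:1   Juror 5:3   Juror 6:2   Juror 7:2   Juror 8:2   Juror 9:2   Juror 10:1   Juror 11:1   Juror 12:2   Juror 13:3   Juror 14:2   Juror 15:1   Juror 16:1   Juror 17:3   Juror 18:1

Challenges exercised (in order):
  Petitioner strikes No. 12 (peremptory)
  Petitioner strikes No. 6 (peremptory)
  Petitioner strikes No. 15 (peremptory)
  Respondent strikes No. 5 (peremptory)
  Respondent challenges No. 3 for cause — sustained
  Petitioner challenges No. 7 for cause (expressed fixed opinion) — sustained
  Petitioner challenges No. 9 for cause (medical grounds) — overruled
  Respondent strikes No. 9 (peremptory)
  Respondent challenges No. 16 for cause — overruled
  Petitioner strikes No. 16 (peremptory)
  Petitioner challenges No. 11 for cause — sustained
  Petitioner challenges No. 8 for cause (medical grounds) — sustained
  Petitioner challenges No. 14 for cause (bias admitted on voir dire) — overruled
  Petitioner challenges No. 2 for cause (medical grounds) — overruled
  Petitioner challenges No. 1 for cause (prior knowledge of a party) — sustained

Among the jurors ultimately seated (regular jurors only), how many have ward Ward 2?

Removed: #1, #3, #5, #6, #7, #8, #9, #11, #12, #15, #16.
Seated jurors 1–6: #2, #4, #10, #13, #14, #17 (alternates #18 not counted).
Of those, in Ward 2: #14 → 1.

1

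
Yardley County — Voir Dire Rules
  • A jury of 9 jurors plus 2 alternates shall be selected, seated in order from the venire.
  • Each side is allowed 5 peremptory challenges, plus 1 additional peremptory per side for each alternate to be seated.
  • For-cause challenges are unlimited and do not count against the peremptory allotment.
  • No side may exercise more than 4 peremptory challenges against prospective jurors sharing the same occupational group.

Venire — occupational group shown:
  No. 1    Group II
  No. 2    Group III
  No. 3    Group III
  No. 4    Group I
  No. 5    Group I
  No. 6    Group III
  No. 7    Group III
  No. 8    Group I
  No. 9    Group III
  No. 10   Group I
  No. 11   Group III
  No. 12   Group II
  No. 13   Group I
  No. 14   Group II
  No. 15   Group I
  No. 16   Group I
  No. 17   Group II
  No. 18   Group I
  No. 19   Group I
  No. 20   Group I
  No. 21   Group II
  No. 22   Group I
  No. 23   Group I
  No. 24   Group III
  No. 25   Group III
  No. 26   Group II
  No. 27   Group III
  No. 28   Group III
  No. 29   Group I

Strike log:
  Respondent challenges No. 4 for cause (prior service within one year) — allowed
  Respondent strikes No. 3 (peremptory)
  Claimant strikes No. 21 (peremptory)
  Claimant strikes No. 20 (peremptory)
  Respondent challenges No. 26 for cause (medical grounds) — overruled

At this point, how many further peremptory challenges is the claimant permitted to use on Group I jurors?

Claimant peremptories so far: #21, #20 — 2 of 7 used, 5 left overall.
Against Group I: #20 — 1 used; per-group cap 4 leaves 3.
Binding limit: min(5, 3) = 3.

3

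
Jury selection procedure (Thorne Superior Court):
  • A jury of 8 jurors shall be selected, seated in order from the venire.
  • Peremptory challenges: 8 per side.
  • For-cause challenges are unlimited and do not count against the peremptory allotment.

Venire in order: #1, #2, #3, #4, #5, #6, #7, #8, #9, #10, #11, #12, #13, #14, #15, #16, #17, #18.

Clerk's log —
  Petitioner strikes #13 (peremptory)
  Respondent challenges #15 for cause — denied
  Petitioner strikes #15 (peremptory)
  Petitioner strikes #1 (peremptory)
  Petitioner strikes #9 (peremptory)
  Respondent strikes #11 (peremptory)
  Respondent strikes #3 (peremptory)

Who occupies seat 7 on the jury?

10

Removed: #1, #3, #9, #11, #13, #15.
Filling seats in venire order through position 7: #2, #4, #5, #6, #7, #8, #10.
So seat 7 is #10.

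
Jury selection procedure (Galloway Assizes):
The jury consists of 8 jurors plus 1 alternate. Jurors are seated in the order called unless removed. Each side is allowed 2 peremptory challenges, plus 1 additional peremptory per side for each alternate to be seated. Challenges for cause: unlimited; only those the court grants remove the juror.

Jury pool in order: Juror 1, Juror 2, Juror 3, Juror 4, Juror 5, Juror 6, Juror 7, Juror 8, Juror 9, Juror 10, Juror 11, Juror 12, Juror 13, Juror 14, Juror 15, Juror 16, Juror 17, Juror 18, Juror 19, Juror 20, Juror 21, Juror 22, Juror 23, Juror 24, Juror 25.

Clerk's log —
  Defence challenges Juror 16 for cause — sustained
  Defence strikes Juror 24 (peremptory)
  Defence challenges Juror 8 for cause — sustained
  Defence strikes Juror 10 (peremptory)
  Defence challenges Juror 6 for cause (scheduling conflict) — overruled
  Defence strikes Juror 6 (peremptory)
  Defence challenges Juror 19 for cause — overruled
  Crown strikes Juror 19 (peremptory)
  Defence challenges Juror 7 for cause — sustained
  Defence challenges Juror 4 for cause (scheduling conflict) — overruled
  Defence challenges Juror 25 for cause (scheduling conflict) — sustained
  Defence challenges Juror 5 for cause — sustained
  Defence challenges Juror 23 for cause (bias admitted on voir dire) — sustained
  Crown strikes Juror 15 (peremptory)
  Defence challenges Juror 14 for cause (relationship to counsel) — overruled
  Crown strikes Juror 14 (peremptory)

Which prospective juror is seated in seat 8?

13

Removed: #5, #6, #7, #8, #10, #14, #15, #16, #19, #23, #24, #25. (#4 stays — for-cause denied.)
Filling seats in venire order through position 8: #1, #2, #3, #4, #9, #11, #12, #13.
So seat 8 is #13.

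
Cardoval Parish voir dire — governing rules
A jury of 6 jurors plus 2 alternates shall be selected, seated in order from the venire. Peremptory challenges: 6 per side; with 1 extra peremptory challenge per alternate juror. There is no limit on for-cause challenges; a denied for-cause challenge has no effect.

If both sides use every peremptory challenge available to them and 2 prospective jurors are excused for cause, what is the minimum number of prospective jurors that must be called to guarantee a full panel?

26

Seats to fill: 6 + 2 alternates = 8.
Peremptories: 6 + 1×2 = 8 per side × 2 sides = 16.
For-cause removals: 2.
Minimum venire: 8 + 16 + 2 = 26.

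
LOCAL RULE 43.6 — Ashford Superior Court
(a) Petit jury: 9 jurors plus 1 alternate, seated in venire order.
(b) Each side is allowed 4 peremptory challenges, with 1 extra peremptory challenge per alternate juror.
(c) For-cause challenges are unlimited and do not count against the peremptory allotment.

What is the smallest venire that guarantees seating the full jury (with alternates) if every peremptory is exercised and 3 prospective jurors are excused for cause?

Seats to fill: 9 + 1 alternates = 10.
Peremptories: 4 + 1×1 = 5 per side × 2 sides = 10.
For-cause removals: 3.
Minimum venire: 10 + 10 + 3 = 23.

23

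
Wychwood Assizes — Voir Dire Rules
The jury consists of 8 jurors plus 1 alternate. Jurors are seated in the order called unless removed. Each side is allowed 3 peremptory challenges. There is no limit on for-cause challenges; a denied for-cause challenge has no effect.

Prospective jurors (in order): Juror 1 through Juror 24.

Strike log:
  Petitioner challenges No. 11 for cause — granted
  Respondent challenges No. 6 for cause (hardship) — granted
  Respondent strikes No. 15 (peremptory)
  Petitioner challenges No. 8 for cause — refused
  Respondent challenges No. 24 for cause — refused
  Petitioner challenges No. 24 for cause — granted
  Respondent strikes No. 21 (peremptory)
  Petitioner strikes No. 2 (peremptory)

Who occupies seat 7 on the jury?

Removed: #2, #6, #11, #15, #21, #24. (#8 stays — for-cause denied.)
Filling seats in venire order through position 7: #1, #3, #4, #5, #7, #8, #9.
So seat 7 is #9.

9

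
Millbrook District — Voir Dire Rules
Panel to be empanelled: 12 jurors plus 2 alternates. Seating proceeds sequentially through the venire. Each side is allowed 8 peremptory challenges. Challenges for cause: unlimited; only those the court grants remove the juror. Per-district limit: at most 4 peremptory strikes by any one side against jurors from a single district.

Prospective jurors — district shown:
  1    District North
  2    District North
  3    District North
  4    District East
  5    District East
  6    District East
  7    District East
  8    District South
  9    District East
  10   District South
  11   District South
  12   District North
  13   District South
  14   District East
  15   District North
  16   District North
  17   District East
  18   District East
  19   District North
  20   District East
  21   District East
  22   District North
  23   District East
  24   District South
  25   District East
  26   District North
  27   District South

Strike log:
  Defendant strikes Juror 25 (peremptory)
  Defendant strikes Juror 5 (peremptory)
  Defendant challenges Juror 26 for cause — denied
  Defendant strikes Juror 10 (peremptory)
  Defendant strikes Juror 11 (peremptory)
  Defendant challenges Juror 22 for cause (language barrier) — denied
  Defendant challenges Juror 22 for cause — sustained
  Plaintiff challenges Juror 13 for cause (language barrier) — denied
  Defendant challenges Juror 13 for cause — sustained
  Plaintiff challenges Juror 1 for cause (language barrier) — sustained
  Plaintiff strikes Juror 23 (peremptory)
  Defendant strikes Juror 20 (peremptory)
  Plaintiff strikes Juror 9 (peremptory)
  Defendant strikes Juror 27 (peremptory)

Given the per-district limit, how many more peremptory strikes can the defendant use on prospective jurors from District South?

Defendant peremptories so far: #25, #5, #10, #11, #20, #27 — 6 of 8 used, 2 left overall.
Against District South: #10, #11, #27 — 3 used; per-district cap 4 leaves 1.
Binding limit: min(2, 1) = 1.

1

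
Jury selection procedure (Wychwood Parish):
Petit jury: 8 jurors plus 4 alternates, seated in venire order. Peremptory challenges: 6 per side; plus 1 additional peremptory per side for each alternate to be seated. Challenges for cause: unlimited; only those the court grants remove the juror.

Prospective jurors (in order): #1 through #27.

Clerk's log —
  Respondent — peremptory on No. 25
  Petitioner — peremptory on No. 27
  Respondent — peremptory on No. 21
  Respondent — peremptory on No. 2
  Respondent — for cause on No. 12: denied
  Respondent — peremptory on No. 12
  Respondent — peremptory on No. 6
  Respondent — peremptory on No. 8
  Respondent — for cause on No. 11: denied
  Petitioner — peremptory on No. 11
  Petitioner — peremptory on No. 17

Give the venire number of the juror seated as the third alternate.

Removed: #2, #6, #8, #11, #12, #17, #21, #25, #27.
Seating in order: seats 1–8 → #1, #3, #4, #5, #7, #9, #10, #13; alternates → #14, #15, #16, #18.
So alternate 3 is #16.

16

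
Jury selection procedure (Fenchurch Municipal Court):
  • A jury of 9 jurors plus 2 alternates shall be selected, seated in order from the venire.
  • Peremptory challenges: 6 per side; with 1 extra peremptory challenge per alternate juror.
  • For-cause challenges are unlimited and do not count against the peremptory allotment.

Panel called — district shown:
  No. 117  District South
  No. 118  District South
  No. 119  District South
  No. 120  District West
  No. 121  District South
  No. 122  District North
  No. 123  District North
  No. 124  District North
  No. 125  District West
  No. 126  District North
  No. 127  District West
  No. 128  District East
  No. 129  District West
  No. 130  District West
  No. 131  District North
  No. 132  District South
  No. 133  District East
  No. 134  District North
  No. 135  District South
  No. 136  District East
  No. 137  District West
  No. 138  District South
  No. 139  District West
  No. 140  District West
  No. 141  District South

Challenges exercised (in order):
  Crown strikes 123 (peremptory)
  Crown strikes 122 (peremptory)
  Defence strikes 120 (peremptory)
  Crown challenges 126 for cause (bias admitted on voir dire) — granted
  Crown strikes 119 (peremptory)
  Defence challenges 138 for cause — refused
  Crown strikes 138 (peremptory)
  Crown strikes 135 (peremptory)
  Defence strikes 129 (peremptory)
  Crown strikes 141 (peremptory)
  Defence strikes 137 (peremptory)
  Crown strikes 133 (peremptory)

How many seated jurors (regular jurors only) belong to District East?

Removed: #119, #120, #122, #123, #126, #129, #133, #135, #137, #138, #141.
Seated jurors 1–9: #117, #118, #121, #124, #125, #127, #128, #130, #131 (alternates #132, #134 not counted).
Of those, in District East: #128 → 1.

1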